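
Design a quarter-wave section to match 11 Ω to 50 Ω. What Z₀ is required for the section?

Z_qwt = √(Z_0·R_L) = √(50 × 11) = √550

Z_qwt ≈ 23.5 Ω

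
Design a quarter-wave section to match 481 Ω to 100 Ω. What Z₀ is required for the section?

Z_qwt = √(Z_0·R_L) = √(100 × 481) = √48100

Z_qwt ≈ 219 Ω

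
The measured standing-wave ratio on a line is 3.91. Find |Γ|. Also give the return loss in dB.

|Γ| ≈ 0.593; return loss ≈ 4.54 dB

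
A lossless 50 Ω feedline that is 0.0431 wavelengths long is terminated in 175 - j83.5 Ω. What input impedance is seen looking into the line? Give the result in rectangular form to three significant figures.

Z_in ≈ 61.1 − j88.1 Ω

βl = 2π × 0.0431 = 15.5°
tan(βl) = tan(15.5°) = 0.278
Z_in = Z_0·(Z_L + jZ_0·tanβl)/(Z_0 + jZ_L·tanβl)
     = 50·(175 − j69.6)/(73.2 + j48.6)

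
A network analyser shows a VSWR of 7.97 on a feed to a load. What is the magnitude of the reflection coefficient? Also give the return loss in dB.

|Γ| ≈ 0.777; return loss ≈ 2.19 dB

|Γ| = (S − 1)/(S + 1) = (7.97 − 1)/(7.97 + 1) = 6.97/8.97
RL = −20·log₁₀|Γ| = −20·log₁₀(0.777)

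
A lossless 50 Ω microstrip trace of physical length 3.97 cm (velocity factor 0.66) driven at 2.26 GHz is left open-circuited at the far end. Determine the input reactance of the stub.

λ = v/f = 0.66·c / 2.26 GHz = 0.0876 m
βl = 2π·l/λ = 2π × 0.453 = 163°
tan(βl) = -0.303
For an open-circuited stub, Z_in = −jZ_0·cot(βl) = −jZ_0/tan(βl)

X_in ≈ 165 Ω (inductive)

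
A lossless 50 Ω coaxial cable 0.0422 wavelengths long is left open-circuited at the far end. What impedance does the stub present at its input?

Z_in ≈ −j184 Ω

βl = 2π × 0.0422 = 15.2°
tan(βl) = 0.272
For an open-circuited stub, Z_in = −jZ_0·cot(βl) = −jZ_0/tan(βl)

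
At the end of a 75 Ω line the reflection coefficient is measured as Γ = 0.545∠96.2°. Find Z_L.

Z_L = Z_0·(1 + Γ)/(1 − Γ) = 75·(0.941 + j0.542)/(1.06 − j0.542)

Z_L ≈ 37.3 + j57.4 Ω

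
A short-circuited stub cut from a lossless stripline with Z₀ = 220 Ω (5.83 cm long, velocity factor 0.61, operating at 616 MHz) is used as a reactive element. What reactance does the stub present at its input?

λ = v/f = 0.61·c / 616 MHz = 0.297 m
βl = 2π·l/λ = 2π × 0.196 = 70.6°
tan(βl) = 2.85
For a short-circuited stub, Z_in = jZ_0·tan(βl)

X_in ≈ 626 Ω (inductive)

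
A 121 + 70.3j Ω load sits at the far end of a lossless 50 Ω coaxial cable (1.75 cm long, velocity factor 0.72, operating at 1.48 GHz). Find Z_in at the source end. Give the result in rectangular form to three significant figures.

Z_in ≈ 43.3 − j59.4 Ω

λ = v/f = 0.72·c / 1.48 GHz = 0.146 m
βl = 2π·l/λ = 2π × 0.12 = 43.2°
tan(βl) = tan(43.2°) = 0.938
Z_in = Z_0·(Z_L + jZ_0·tanβl)/(Z_0 + jZ_L·tanβl)
     = 50·(121 + j117)/(-15.9 + j113)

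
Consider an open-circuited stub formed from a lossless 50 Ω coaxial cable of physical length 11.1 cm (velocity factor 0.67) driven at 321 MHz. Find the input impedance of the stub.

Z_in ≈ −j24.6 Ω

λ = v/f = 0.67·c / 321 MHz = 0.626 m
βl = 2π·l/λ = 2π × 0.177 = 63.8°
tan(βl) = 2.03
For an open-circuited stub, Z_in = −jZ_0·cot(βl) = −jZ_0/tan(βl)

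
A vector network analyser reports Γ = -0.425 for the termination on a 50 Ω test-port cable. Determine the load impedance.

Z_L = Z_0·(1 + Γ)/(1 − Γ) = 50·(0.575)/(1.43)

Z_L ≈ 20.2 Ω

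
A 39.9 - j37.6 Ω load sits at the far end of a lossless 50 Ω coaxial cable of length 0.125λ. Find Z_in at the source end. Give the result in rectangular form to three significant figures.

βl = 2π × 0.125 = 45°
tan(βl) = tan(45°) = 1
Z_in = Z_0·(Z_L + jZ_0·tanβl)/(Z_0 + jZ_L·tanβl)
     = 50·(39.9 + j12.4)/(87.6 + j39.9)

Z_in ≈ 21.5 − j2.73 Ω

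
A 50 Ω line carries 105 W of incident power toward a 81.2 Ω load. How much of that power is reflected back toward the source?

Γ = (81.2 − 50)/(81.2 + 50) = 0.238
|Γ|² = 0.0566
P_refl = |Γ|²·P_inc = 5.94 W, P_del = (1 − |Γ|²)·P_inc = 99.1 W

P_reflected ≈ 5.94 W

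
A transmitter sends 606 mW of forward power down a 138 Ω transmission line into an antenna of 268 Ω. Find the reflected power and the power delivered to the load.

P_reflected ≈ 62.1 mW; P_delivered ≈ 544 mW

Γ = (268 − 138)/(268 + 138) = 0.32
|Γ|² = 0.103
P_refl = |Γ|²·P_inc = 62.1 mW, P_del = (1 − |Γ|²)·P_inc = 544 mW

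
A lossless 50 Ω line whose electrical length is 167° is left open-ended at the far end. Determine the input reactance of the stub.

X_in ≈ 217 Ω (inductive)

tan(βl) = -0.231
For an open-ended stub, Z_in = −jZ_0·cot(βl) = −jZ_0/tan(βl)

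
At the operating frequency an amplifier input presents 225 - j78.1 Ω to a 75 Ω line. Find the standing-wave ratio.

VSWR ≈ 3.4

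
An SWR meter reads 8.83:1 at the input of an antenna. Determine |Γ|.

|Γ| ≈ 0.797

|Γ| = (S − 1)/(S + 1) = (8.83 − 1)/(8.83 + 1) = 7.83/9.83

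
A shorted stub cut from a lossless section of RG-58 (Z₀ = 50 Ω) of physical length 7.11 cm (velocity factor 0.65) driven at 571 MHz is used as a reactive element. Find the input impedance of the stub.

λ = v/f = 0.65·c / 571 MHz = 0.342 m
βl = 2π·l/λ = 2π × 0.208 = 75°
tan(βl) = 3.72
For a shorted stub, Z_in = jZ_0·tan(βl)

Z_in ≈ +j186 Ω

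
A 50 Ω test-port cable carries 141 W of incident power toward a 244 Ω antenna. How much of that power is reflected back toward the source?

Γ = (244 − 50)/(244 + 50) = 0.66
|Γ|² = 0.435
P_refl = |Γ|²·P_inc = 61.4 W, P_del = (1 − |Γ|²)·P_inc = 79.6 W

P_reflected ≈ 61.4 W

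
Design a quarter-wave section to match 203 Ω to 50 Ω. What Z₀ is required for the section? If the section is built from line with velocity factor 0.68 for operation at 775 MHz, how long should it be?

Z_qwt ≈ 101 Ω; length ≈ 6.58 cm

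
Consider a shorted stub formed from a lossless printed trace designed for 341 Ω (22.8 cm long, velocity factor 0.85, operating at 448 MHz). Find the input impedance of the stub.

Z_in ≈ −j246 Ω

λ = v/f = 0.85·c / 448 MHz = 0.569 m
βl = 2π·l/λ = 2π × 0.401 = 144°
tan(βl) = -0.721
For a shorted stub, Z_in = jZ_0·tan(βl)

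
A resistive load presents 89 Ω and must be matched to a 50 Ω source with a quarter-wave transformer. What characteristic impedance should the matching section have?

Z_qwt = √(Z_0·R_L) = √(50 × 89) = √4450

Z_qwt ≈ 66.7 Ω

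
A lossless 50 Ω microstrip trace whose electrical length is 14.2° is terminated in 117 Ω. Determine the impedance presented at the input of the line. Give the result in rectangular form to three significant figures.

Z_in ≈ 92.2 − j41.9 Ω

tan(βl) = tan(14.2°) = 0.253
Z_in = Z_0·(Z_L + jZ_0·tanβl)/(Z_0 + jZ_L·tanβl)
     = 50·(117 + j12.7)/(50 + j29.6)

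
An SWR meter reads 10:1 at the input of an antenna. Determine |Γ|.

|Γ| ≈ 0.818

|Γ| = (S − 1)/(S + 1) = (10 − 1)/(10 + 1) = 9/11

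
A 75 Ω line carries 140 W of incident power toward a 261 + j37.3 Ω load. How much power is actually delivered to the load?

P_delivered ≈ 95.9 W

|Γ| = |(186 + j37.3)/(336 + j37.3)| = 0.561
|Γ|² = 0.315
P_refl = |Γ|²·P_inc = 44.1 W, P_del = (1 − |Γ|²)·P_inc = 95.9 W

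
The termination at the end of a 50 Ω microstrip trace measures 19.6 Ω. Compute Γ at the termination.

Γ = -0.437

Γ = (Z_L − Z_0)/(Z_L + Z_0) = (19.6 − 50)/(19.6 + 50) = -30.4/69.6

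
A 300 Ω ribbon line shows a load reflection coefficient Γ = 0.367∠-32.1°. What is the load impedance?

Z_L = Z_0·(1 + Γ)/(1 − Γ) = 300·(1.31 − j0.195)/(0.689 + j0.195)

Z_L ≈ 506 − j228 Ω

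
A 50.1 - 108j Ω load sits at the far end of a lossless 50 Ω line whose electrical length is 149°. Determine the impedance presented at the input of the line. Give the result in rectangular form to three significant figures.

Z_in ≈ 151 + j158 Ω

tan(βl) = tan(149°) = -0.601
Z_in = Z_0·(Z_L + jZ_0·tanβl)/(Z_0 + jZ_L·tanβl)
     = 50·(50.1 − j138)/(-14.9 − j30.1)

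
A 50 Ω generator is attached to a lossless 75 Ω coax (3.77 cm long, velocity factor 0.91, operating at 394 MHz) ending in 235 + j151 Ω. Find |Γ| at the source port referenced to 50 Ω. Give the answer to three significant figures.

|Γ| ≈ 0.739

λ = v/f = 0.91·c / 394 MHz = 0.693 m
βl = 2π·l/λ = 2π × 0.0544 = 19.6°
tan(βl) = 0.356
Z_in = Z_0·(Z_L + jZ_0·tanβl)/(Z_0 + jZ_L·tanβl) = 200 − j160 Ω
Γ_s = (Z_in − Z_s)/(Z_in + Z_s) = (150 − j160)/(250 − j160), |Γ_s| = 0.739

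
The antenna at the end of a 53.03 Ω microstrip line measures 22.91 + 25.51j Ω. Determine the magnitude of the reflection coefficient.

|Γ| ≈ 0.493

Γ = (Z_L − Z_0)/(Z_L + Z_0) = (-30.12 + j25.51)/(75.94 + j25.51)
|Γ| = 39.5/80.1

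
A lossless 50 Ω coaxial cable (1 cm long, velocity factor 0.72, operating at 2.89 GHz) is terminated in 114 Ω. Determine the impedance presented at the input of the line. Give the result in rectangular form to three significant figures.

λ = v/f = 0.72·c / 2.89 GHz = 0.0747 m
βl = 2π·l/λ = 2π × 0.134 = 48.2°
tan(βl) = tan(48.2°) = 1.12
Z_in = Z_0·(Z_L + jZ_0·tanβl)/(Z_0 + jZ_L·tanβl)
     = 50·(114 + j55.9)/(50 + j127)

Z_in ≈ 34.2 − j31.3 Ω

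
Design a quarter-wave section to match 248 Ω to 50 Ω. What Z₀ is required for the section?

Z_qwt = √(Z_0·R_L) = √(50 × 248) = √12400

Z_qwt ≈ 111 Ω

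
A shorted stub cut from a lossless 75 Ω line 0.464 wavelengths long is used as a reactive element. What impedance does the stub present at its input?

Z_in ≈ −j17.3 Ω

βl = 2π × 0.464 = 167°
tan(βl) = -0.23
For a shorted stub, Z_in = jZ_0·tan(βl)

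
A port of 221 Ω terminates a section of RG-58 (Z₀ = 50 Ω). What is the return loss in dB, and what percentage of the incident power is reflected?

Γ = (221 − 50)/(221 + 50) = 0.631
RL = −20·log₁₀(0.631) = 4 dB
P_refl/P_inc = |Γ|² = 0.398

RL ≈ 4 dB; 39.8% of incident power reflected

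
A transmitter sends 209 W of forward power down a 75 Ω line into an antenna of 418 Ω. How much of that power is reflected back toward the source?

P_reflected ≈ 101 W

Γ = (418 − 75)/(418 + 75) = 0.696
|Γ|² = 0.484
P_refl = |Γ|²·P_inc = 101 W, P_del = (1 − |Γ|²)·P_inc = 108 W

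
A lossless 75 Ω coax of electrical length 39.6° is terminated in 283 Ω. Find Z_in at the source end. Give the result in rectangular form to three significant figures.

Z_in ≈ 44.4 − j76.4 Ω

tan(βl) = tan(39.6°) = 0.827
Z_in = Z_0·(Z_L + jZ_0·tanβl)/(Z_0 + jZ_L·tanβl)
     = 75·(283 + j62)/(75 + j234)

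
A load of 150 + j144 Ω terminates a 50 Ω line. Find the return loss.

RL ≈ 2.96 dB

Γ = (100 + j144)/(200 + j144), |Γ| = 0.711
RL = −20·log₁₀|Γ| = −20·log₁₀(0.711)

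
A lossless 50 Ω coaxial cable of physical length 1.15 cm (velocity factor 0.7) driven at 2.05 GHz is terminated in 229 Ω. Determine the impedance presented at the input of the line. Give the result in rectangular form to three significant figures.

λ = v/f = 0.7·c / 2.05 GHz = 0.102 m
βl = 2π·l/λ = 2π × 0.112 = 40.4°
tan(βl) = tan(40.4°) = 0.851
Z_in = Z_0·(Z_L + jZ_0·tanβl)/(Z_0 + jZ_L·tanβl)
     = 50·(229 + j42.6)/(50 + j195)

Z_in ≈ 24.4 − j52.5 Ω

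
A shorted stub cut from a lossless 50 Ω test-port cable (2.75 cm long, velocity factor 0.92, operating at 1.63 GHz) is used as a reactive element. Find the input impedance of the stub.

Z_in ≈ +j81.5 Ω

λ = v/f = 0.92·c / 1.63 GHz = 0.169 m
βl = 2π·l/λ = 2π × 0.162 = 58.5°
tan(βl) = 1.63
For a shorted stub, Z_in = jZ_0·tan(βl)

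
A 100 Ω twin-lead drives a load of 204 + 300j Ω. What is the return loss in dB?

Γ = (104 + j300)/(304 + j300), |Γ| = 0.743
RL = −20·log₁₀|Γ| = −20·log₁₀(0.743)

RL ≈ 2.58 dB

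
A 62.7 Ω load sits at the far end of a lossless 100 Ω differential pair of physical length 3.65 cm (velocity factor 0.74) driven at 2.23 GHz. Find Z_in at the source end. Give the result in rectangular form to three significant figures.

Z_in ≈ 94.3 − j45.4 Ω

λ = v/f = 0.74·c / 2.23 GHz = 0.0996 m
βl = 2π·l/λ = 2π × 0.367 = 132°
tan(βl) = tan(132°) = -1.11
Z_in = Z_0·(Z_L + jZ_0·tanβl)/(Z_0 + jZ_L·tanβl)
     = 100·(62.7 − j111)/(100 − j69.7)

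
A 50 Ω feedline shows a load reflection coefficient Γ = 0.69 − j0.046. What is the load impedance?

Z_L ≈ 266 − j46.8 Ω

Z_L = Z_0·(1 + Γ)/(1 − Γ) = 50·(1.69 − j0.046)/(0.31 + j0.046)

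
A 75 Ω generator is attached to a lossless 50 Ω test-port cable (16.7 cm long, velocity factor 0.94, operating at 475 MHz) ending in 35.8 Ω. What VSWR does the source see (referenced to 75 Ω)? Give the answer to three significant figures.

λ = v/f = 0.94·c / 475 MHz = 0.594 m
βl = 2π·l/λ = 2π × 0.281 = 101°
tan(βl) = -5.02
Z_in = Z_0·(Z_L + jZ_0·tanβl)/(Z_0 + jZ_L·tanβl) = 67.4 − j8.79 Ω
Γ_s = (Z_in − Z_s)/(Z_in + Z_s) = (-7.61 − j8.79)/(142 − j8.79), |Γ_s| = 0.0815
VSWR = (1 + |Γ_s|)/(1 − |Γ_s|)

VSWR ≈ 1.18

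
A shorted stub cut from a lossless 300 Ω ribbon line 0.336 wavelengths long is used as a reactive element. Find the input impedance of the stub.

Z_in ≈ −j500 Ω

βl = 2π × 0.336 = 121°
tan(βl) = -1.67
For a shorted stub, Z_in = jZ_0·tan(βl)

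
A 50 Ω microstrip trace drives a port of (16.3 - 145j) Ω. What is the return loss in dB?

RL ≈ 0.596 dB

Γ = (-33.7 − j145)/(66.3 − j145), |Γ| = 0.934
RL = −20·log₁₀|Γ| = −20·log₁₀(0.934)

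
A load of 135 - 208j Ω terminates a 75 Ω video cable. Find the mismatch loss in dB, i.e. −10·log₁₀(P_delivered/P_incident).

Γ = (60 − j208)/(210 − j208), |Γ| = 0.732
|Γ|² = 0.536, so P_del/P_inc = 1 − |Γ|² = 0.464
ML = −10·log₁₀(1 − |Γ|²)

mismatch loss ≈ 3.34 dB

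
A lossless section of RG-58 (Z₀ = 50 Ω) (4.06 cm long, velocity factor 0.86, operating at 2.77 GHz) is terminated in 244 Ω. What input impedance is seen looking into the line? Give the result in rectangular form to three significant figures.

λ = v/f = 0.86·c / 2.77 GHz = 0.0931 m
βl = 2π·l/λ = 2π × 0.436 = 157°
tan(βl) = tan(157°) = -0.426
Z_in = Z_0·(Z_L + jZ_0·tanβl)/(Z_0 + jZ_L·tanβl)
     = 50·(244 − j21.3)/(50 − j104)

Z_in ≈ 54.2 + j91.3 Ω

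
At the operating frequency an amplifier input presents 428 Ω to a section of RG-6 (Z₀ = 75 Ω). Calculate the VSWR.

VSWR ≈ 5.71

Γ = (428 − 75)/(428 + 75) = 0.702
VSWR = (1 + 0.702)/(1 − 0.702)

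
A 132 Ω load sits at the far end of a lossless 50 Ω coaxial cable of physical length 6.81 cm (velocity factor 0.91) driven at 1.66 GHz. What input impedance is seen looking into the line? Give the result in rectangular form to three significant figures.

λ = v/f = 0.91·c / 1.66 GHz = 0.164 m
βl = 2π·l/λ = 2π × 0.414 = 149°
tan(βl) = tan(149°) = -0.599
Z_in = Z_0·(Z_L + jZ_0·tanβl)/(Z_0 + jZ_L·tanβl)
     = 50·(132 − j30)/(50 − j79.1)

Z_in ≈ 51.2 + j51.1 Ω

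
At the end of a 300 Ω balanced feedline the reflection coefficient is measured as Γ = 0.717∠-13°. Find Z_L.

Z_L ≈ 1250 − j828 Ω

Z_L = Z_0·(1 + Γ)/(1 − Γ) = 300·(1.7 − j0.161)/(0.301 + j0.161)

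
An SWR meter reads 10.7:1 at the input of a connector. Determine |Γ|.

|Γ| ≈ 0.829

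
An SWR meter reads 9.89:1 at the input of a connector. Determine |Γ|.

|Γ| = (S − 1)/(S + 1) = (9.89 − 1)/(9.89 + 1) = 8.89/10.9

|Γ| ≈ 0.816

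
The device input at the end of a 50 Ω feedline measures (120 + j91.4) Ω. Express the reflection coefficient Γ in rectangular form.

Γ ≈ 0.544 + j0.245

Γ = (Z_L − Z_0)/(Z_L + Z_0) = (70 + j91.4)/(170 + j91.4)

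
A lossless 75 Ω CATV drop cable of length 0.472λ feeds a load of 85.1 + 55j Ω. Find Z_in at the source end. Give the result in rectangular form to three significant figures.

Z_in ≈ 66.6 + j48.7 Ω

βl = 2π × 0.472 = 170°
tan(βl) = tan(170°) = -0.178
Z_in = Z_0·(Z_L + jZ_0·tanβl)/(Z_0 + jZ_L·tanβl)
     = 75·(85.1 + j41.7)/(84.8 − j15.1)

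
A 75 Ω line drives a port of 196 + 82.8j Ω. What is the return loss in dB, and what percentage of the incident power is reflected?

Γ = (121 + j82.8)/(271 + j82.8), |Γ| = 0.517
RL = −20·log₁₀(0.517) = 5.72 dB
P_refl/P_inc = |Γ|² = 0.268

RL ≈ 5.72 dB; 26.8% of incident power reflected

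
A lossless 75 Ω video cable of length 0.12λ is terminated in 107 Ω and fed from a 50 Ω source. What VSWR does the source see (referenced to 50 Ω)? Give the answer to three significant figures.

VSWR ≈ 1.75

βl = 2π × 0.12 = 43.2°
tan(βl) = 0.939
Z_in = Z_0·(Z_L + jZ_0·tanβl)/(Z_0 + jZ_L·tanβl) = 72 − j26.1 Ω
Γ_s = (Z_in − Z_s)/(Z_in + Z_s) = (22 − j26.1)/(122 − j26.1), |Γ_s| = 0.274
VSWR = (1 + |Γ_s|)/(1 − |Γ_s|)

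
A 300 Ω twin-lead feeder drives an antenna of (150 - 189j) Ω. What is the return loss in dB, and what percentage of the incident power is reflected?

RL ≈ 6.12 dB; 24.4% of incident power reflected

Γ = (-150 − j189)/(450 − j189), |Γ| = 0.494
RL = −20·log₁₀(0.494) = 6.12 dB
P_refl/P_inc = |Γ|² = 0.244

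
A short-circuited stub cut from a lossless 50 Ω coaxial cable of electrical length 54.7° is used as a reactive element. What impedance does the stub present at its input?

tan(βl) = 1.41
For a short-circuited stub, Z_in = jZ_0·tan(βl)

Z_in ≈ +j70.6 Ω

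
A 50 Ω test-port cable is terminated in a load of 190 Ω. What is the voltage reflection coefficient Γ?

Γ = 0.583

Γ = (Z_L − Z_0)/(Z_L + Z_0) = (190 − 50)/(190 + 50) = 140/240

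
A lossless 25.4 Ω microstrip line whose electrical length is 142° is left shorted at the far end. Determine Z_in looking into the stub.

Z_in ≈ −j19.8 Ω

tan(βl) = -0.781
For a shorted stub, Z_in = jZ_0·tan(βl)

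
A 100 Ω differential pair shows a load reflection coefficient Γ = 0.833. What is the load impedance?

Z_L ≈ 1100 Ω

Z_L = Z_0·(1 + Γ)/(1 − Γ) = 100·(1.83)/(0.167)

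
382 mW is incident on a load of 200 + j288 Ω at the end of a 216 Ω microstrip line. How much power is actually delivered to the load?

P_delivered ≈ 258 mW

|Γ| = |(-16 + j288)/(416 + j288)| = 0.57
|Γ|² = 0.325
P_refl = |Γ|²·P_inc = 124 mW, P_del = (1 − |Γ|²)·P_inc = 258 mW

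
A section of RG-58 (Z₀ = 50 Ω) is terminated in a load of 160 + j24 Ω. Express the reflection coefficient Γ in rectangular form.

Γ ≈ 0.53 + j0.0537

Γ = (Z_L − Z_0)/(Z_L + Z_0) = (110 + j24)/(210 + j24)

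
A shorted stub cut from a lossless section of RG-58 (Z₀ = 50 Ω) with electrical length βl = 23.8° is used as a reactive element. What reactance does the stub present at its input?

tan(βl) = 0.441
For a shorted stub, Z_in = jZ_0·tan(βl)

X_in ≈ 22.1 Ω (inductive)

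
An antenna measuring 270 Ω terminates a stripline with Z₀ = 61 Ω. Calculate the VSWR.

VSWR ≈ 4.43

For a purely resistive load, VSWR = R_L/Z_0 or Z_0/R_L (whichever > 1) = 270/61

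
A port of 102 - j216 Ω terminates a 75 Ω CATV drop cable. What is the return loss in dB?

Γ = (27 − j216)/(177 − j216), |Γ| = 0.779
RL = −20·log₁₀|Γ| = −20·log₁₀(0.779)

RL ≈ 2.16 dB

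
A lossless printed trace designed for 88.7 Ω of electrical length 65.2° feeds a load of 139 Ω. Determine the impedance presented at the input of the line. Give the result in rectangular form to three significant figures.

tan(βl) = tan(65.2°) = 2.16
Z_in = Z_0·(Z_L + jZ_0·tanβl)/(Z_0 + jZ_L·tanβl)
     = 88.7·(139 + j192)/(88.7 + j301)

Z_in ≈ 63.2 − j22.4 Ω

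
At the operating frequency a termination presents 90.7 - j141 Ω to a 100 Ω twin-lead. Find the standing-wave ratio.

VSWR ≈ 3.95

Γ = (Z_L − Z_0)/(Z_L + Z_0) = (-9.3 − j141)/(190.7 − j141)
|Γ| = 141/237 = 0.596
VSWR = (1 + |Γ|)/(1 − |Γ|) = 1.6/0.404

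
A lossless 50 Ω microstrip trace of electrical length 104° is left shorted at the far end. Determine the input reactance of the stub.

X_in ≈ -201 Ω (capacitive)

tan(βl) = -4.01
For a shorted stub, Z_in = jZ_0·tan(βl)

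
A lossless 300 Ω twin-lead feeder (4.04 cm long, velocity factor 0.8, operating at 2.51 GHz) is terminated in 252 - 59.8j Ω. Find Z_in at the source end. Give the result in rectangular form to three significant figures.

Z_in ≈ 323 − j83.7 Ω

λ = v/f = 0.8·c / 2.51 GHz = 0.0956 m
βl = 2π·l/λ = 2π × 0.423 = 152°
tan(βl) = tan(152°) = -0.529
Z_in = Z_0·(Z_L + jZ_0·tanβl)/(Z_0 + jZ_L·tanβl)
     = 300·(252 − j219)/(268 − j133)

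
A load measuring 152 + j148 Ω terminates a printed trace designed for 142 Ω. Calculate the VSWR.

Γ = (Z_L − Z_0)/(Z_L + Z_0) = (10 + j148)/(294 + j148)
|Γ| = 148/329 = 0.451
VSWR = (1 + |Γ|)/(1 − |Γ|) = 1.45/0.549

VSWR ≈ 2.64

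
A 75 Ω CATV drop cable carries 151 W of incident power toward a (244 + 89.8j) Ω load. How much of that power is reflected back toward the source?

P_reflected ≈ 50.4 W

|Γ| = |(169 + j89.8)/(319 + j89.8)| = 0.577
|Γ|² = 0.333
P_refl = |Γ|²·P_inc = 50.4 W, P_del = (1 − |Γ|²)·P_inc = 101 W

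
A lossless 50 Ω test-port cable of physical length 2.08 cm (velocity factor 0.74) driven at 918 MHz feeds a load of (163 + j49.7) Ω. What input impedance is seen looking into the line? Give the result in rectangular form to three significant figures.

λ = v/f = 0.74·c / 918 MHz = 0.242 m
βl = 2π·l/λ = 2π × 0.086 = 31°
tan(βl) = tan(31°) = 0.6
Z_in = Z_0·(Z_L + jZ_0·tanβl)/(Z_0 + jZ_L·tanβl)
     = 50·(163 + j79.7)/(20.2 + j97.8)

Z_in ≈ 55.6 − j71.9 Ω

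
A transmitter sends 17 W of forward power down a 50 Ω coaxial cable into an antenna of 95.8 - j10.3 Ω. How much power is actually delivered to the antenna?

P_delivered ≈ 15.2 W

|Γ| = |(45.8 − j10.3)/(145.8 − j10.3)| = 0.321
|Γ|² = 0.103
P_refl = |Γ|²·P_inc = 1.75 W, P_del = (1 − |Γ|²)·P_inc = 15.2 W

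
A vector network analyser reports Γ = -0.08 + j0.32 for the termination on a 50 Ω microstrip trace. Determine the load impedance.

Z_L ≈ 35.1 + j25.2 Ω

Z_L = Z_0·(1 + Γ)/(1 − Γ) = 50·(0.92 + j0.32)/(1.08 − j0.32)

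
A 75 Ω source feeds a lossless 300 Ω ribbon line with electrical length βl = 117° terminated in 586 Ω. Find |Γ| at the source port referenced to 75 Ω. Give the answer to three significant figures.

|Γ| ≈ 0.54

tan(βl) = -1.96
Z_in = Z_0·(Z_L + jZ_0·tanβl)/(Z_0 + jZ_L·tanβl) = 181 + j106 Ω
Γ_s = (Z_in − Z_s)/(Z_in + Z_s) = (106 + j106)/(256 + j106), |Γ_s| = 0.54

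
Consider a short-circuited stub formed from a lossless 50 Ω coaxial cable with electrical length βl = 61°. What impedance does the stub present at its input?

tan(βl) = 1.8
For a short-circuited stub, Z_in = jZ_0·tan(βl)

Z_in ≈ +j90.2 Ω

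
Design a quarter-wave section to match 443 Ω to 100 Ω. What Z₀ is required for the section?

Z_qwt = √(Z_0·R_L) = √(100 × 443) = √44300

Z_qwt ≈ 210 Ω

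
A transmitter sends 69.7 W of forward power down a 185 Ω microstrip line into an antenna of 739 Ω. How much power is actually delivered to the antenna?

P_delivered ≈ 44.6 W

Γ = (739 − 185)/(739 + 185) = 0.6
|Γ|² = 0.359
P_refl = |Γ|²·P_inc = 25.1 W, P_del = (1 − |Γ|²)·P_inc = 44.6 W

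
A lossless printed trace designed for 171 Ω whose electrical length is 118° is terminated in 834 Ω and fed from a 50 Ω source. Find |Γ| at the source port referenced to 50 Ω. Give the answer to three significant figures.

|Γ| ≈ 0.675

tan(βl) = -1.88
Z_in = Z_0·(Z_L + jZ_0·tanβl)/(Z_0 + jZ_L·tanβl) = 44.4 + j86.1 Ω
Γ_s = (Z_in − Z_s)/(Z_in + Z_s) = (-5.55 + j86.1)/(94.4 + j86.1), |Γ_s| = 0.675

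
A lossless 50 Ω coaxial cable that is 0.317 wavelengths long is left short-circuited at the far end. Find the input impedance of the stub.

βl = 2π × 0.317 = 114°
tan(βl) = -2.23
For a short-circuited stub, Z_in = jZ_0·tan(βl)

Z_in ≈ −j112 Ω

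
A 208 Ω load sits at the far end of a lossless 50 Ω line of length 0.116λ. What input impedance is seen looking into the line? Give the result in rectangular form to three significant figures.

βl = 2π × 0.116 = 41.8°
tan(βl) = tan(41.8°) = 0.893
Z_in = Z_0·(Z_L + jZ_0·tanβl)/(Z_0 + jZ_L·tanβl)
     = 50·(208 + j44.6)/(50 + j186)

Z_in ≈ 25.3 − j49.2 Ω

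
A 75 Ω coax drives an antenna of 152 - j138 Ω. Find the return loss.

RL ≈ 4.51 dB

Γ = (77 − j138)/(227 − j138), |Γ| = 0.595
RL = −20·log₁₀|Γ| = −20·log₁₀(0.595)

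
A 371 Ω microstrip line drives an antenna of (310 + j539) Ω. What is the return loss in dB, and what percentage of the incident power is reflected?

Γ = (-61 + j539)/(681 + j539), |Γ| = 0.625
RL = −20·log₁₀(0.625) = 4.09 dB
P_refl/P_inc = |Γ|² = 0.39

RL ≈ 4.09 dB; 39% of incident power reflected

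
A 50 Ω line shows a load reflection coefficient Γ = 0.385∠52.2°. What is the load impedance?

Z_L = Z_0·(1 + Γ)/(1 − Γ) = 50·(1.24 + j0.304)/(0.764 − j0.304)

Z_L ≈ 63 + j45 Ω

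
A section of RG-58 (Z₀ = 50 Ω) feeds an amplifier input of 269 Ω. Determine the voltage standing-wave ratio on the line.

For a purely resistive load, VSWR = R_L/Z_0 or Z_0/R_L (whichever > 1) = 269/50

VSWR ≈ 5.38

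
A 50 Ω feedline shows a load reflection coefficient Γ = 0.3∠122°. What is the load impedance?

Z_L = Z_0·(1 + Γ)/(1 − Γ) = 50·(0.841 + j0.254)/(1.16 − j0.254)

Z_L ≈ 32.3 + j18.1 Ω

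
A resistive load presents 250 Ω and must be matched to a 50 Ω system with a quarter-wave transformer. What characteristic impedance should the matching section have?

Z_qwt ≈ 112 Ω

Z_qwt = √(Z_0·R_L) = √(50 × 250) = √12500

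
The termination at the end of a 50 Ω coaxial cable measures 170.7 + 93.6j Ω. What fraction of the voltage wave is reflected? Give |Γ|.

|Γ| ≈ 0.637

Γ = (Z_L − Z_0)/(Z_L + Z_0) = (120.7 + j93.6)/(220.7 + j93.6)
|Γ| = 153/240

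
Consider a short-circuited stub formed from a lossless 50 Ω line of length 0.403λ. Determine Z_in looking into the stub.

Z_in ≈ −j34.9 Ω

βl = 2π × 0.403 = 145°
tan(βl) = -0.698
For a short-circuited stub, Z_in = jZ_0·tan(βl)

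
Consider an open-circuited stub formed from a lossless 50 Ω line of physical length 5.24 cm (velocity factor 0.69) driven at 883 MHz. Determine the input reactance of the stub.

X_in ≈ -8.4 Ω (capacitive)

λ = v/f = 0.69·c / 883 MHz = 0.234 m
βl = 2π·l/λ = 2π × 0.224 = 80.5°
tan(βl) = 5.96
For an open-circuited stub, Z_in = −jZ_0·cot(βl) = −jZ_0/tan(βl)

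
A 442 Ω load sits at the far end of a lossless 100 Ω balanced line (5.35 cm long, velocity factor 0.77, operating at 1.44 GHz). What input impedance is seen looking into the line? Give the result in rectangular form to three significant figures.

λ = v/f = 0.77·c / 1.44 GHz = 0.16 m
βl = 2π·l/λ = 2π × 0.334 = 120°
tan(βl) = tan(120°) = -1.73
Z_in = Z_0·(Z_L + jZ_0·tanβl)/(Z_0 + jZ_L·tanβl)
     = 100·(442 − j173)/(100 − j764)

Z_in ≈ 29.7 + j54 Ω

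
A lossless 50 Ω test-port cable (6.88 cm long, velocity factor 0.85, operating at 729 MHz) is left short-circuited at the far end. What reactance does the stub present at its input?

X_in ≈ 144 Ω (inductive)

λ = v/f = 0.85·c / 729 MHz = 0.35 m
βl = 2π·l/λ = 2π × 0.197 = 70.8°
tan(βl) = 2.87
For a short-circuited stub, Z_in = jZ_0·tan(βl)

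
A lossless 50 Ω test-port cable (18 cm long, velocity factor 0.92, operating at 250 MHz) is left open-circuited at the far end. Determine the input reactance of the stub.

X_in ≈ -30.4 Ω (capacitive)

λ = v/f = 0.92·c / 250 MHz = 1.1 m
βl = 2π·l/λ = 2π × 0.163 = 58.7°
tan(βl) = 1.64
For an open-circuited stub, Z_in = −jZ_0·cot(βl) = −jZ_0/tan(βl)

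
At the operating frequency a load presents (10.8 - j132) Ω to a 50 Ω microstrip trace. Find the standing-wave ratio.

Γ = (Z_L − Z_0)/(Z_L + Z_0) = (-39.2 − j132)/(60.8 − j132)
|Γ| = 138/145 = 0.947
VSWR = (1 + |Γ|)/(1 − |Γ|) = 1.95/0.0525

VSWR ≈ 37.1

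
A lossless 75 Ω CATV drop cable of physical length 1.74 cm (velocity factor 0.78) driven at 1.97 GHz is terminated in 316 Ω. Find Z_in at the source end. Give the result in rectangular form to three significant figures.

Z_in ≈ 27.2 − j52.1 Ω

λ = v/f = 0.78·c / 1.97 GHz = 0.119 m
βl = 2π·l/λ = 2π × 0.146 = 52.7°
tan(βl) = tan(52.7°) = 1.31
Z_in = Z_0·(Z_L + jZ_0·tanβl)/(Z_0 + jZ_L·tanβl)
     = 75·(316 + j98.6)/(75 + j415)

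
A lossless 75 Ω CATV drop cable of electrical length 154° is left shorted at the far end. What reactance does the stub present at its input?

tan(βl) = -0.488
For a shorted stub, Z_in = jZ_0·tan(βl)

X_in ≈ -36.6 Ω (capacitive)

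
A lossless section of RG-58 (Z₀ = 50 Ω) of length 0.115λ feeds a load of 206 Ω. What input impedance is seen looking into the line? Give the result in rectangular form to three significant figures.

βl = 2π × 0.115 = 41.4°
tan(βl) = tan(41.4°) = 0.882
Z_in = Z_0·(Z_L + jZ_0·tanβl)/(Z_0 + jZ_L·tanβl)
     = 50·(206 + j44.1)/(50 + j182)

Z_in ≈ 25.8 − j49.6 Ω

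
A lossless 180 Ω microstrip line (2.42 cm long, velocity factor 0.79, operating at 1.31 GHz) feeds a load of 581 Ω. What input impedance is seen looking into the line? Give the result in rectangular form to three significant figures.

λ = v/f = 0.79·c / 1.31 GHz = 0.181 m
βl = 2π·l/λ = 2π × 0.134 = 48.2°
tan(βl) = tan(48.2°) = 1.12
Z_in = Z_0·(Z_L + jZ_0·tanβl)/(Z_0 + jZ_L·tanβl)
     = 180·(581 + j201)/(180 + j649)

Z_in ≈ 93.3 − j135 Ω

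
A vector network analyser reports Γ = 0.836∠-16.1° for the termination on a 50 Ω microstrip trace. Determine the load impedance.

Z_L = Z_0·(1 + Γ)/(1 − Γ) = 50·(1.8 − j0.232)/(0.197 + j0.232)

Z_L ≈ 163 − j251 Ω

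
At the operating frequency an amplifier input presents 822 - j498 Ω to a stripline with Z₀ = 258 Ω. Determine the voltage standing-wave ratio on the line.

Γ = (Z_L − Z_0)/(Z_L + Z_0) = (564 − j498)/(1080 − j498)
|Γ| = 752/1190 = 0.633
VSWR = (1 + |Γ|)/(1 − |Γ|) = 1.63/0.367

VSWR ≈ 4.44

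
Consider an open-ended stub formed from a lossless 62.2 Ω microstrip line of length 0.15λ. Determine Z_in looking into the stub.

βl = 2π × 0.15 = 54°
tan(βl) = 1.38
For an open-ended stub, Z_in = −jZ_0·cot(βl) = −jZ_0/tan(βl)

Z_in ≈ −j45.2 Ω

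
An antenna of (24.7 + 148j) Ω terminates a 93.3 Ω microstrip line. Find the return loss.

RL ≈ 1.29 dB

Γ = (-68.6 + j148)/(118 + j148), |Γ| = 0.862
RL = −20·log₁₀|Γ| = −20·log₁₀(0.862)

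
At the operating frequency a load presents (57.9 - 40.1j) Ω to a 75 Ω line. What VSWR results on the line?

VSWR ≈ 1.92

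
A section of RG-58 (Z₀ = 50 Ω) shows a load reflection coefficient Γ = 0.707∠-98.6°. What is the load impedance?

Z_L ≈ 14.6 − j40.8 Ω

Z_L = Z_0·(1 + Γ)/(1 − Γ) = 50·(0.894 − j0.699)/(1.11 + j0.699)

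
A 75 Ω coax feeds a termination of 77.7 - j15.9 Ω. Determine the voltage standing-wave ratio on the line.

Γ = (Z_L − Z_0)/(Z_L + Z_0) = (2.7 − j15.9)/(152.7 − j15.9)
|Γ| = 16.1/154 = 0.105
VSWR = (1 + |Γ|)/(1 − |Γ|) = 1.11/0.895

VSWR ≈ 1.23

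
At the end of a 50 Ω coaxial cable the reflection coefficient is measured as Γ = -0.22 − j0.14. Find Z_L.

Z_L ≈ 30.9 − j9.28 Ω

Z_L = Z_0·(1 + Γ)/(1 − Γ) = 50·(0.78 − j0.14)/(1.22 + j0.14)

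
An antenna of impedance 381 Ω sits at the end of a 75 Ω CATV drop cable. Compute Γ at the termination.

Γ = (Z_L − Z_0)/(Z_L + Z_0) = (381 − 75)/(381 + 75) = 306/456

Γ = 0.671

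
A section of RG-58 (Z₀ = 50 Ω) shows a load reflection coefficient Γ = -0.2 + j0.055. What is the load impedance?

Z_L ≈ 33.2 + j3.81 Ω

Z_L = Z_0·(1 + Γ)/(1 − Γ) = 50·(0.8 + j0.055)/(1.2 − j0.055)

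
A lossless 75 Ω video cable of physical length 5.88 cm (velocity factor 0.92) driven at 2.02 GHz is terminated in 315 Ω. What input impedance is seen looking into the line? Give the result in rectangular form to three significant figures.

λ = v/f = 0.92·c / 2.02 GHz = 0.137 m
βl = 2π·l/λ = 2π × 0.43 = 155°
tan(βl) = tan(155°) = -0.468
Z_in = Z_0·(Z_L + jZ_0·tanβl)/(Z_0 + jZ_L·tanβl)
     = 75·(315 − j35.1)/(75 − j147)

Z_in ≈ 79 + j120 Ω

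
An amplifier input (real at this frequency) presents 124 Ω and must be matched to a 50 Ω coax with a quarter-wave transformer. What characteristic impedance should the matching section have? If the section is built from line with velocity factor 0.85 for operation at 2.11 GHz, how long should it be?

Z_qwt ≈ 78.7 Ω; length ≈ 3.02 cm

Z_qwt = √(Z_0·R_L) = √(50 × 124) = √6200
λ = 0.85·c/f = 0.121 m, so l = λ/4 = 0.0302 m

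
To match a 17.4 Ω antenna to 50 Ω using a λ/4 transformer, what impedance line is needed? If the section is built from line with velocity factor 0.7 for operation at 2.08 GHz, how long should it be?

Z_qwt = √(Z_0·R_L) = √(50 × 17.4) = √870
λ = 0.7·c/f = 0.101 m, so l = λ/4 = 0.0252 m

Z_qwt ≈ 29.5 Ω; length ≈ 2.52 cm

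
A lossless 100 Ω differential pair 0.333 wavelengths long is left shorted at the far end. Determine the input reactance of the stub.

βl = 2π × 0.333 = 120°
tan(βl) = -1.74
For a shorted stub, Z_in = jZ_0·tan(βl)

X_in ≈ -174 Ω (capacitive)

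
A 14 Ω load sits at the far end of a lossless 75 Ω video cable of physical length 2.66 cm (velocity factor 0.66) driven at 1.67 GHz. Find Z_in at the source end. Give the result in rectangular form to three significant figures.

λ = v/f = 0.66·c / 1.67 GHz = 0.119 m
βl = 2π·l/λ = 2π × 0.224 = 80.8°
tan(βl) = tan(80.8°) = 6.15
Z_in = Z_0·(Z_L + jZ_0·tanβl)/(Z_0 + jZ_L·tanβl)
     = 75·(14 + j461)/(75 + j86.1)

Z_in ≈ 235 + j192 Ω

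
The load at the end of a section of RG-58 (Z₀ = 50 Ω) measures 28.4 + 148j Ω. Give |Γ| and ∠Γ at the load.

Γ = (Z_L − Z_0)/(Z_L + Z_0) = (-21.6 + j148)/(78.4 + j148)
|Γ| = 150/167 = 0.893

Γ ≈ 0.893 ∠ 36.2°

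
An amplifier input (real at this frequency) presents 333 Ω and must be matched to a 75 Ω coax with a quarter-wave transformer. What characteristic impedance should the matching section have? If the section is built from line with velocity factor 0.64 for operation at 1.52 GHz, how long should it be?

Z_qwt ≈ 158 Ω; length ≈ 3.16 cm

Z_qwt = √(Z_0·R_L) = √(75 × 333) = √24980
λ = 0.64·c/f = 0.126 m, so l = λ/4 = 0.0316 m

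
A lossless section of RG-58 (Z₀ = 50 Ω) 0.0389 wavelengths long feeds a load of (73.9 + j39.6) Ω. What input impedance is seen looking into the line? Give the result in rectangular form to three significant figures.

βl = 2π × 0.0389 = 14°
tan(βl) = tan(14°) = 0.249
Z_in = Z_0·(Z_L + jZ_0·tanβl)/(Z_0 + jZ_L·tanβl)
     = 50·(73.9 + j52.1)/(40.1 + j18.4)

Z_in ≈ 101 + j18.7 Ω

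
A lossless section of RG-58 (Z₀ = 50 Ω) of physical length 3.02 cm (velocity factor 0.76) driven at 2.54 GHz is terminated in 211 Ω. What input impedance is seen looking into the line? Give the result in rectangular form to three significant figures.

λ = v/f = 0.76·c / 2.54 GHz = 0.0898 m
βl = 2π·l/λ = 2π × 0.336 = 121°
tan(βl) = tan(121°) = -1.66
Z_in = Z_0·(Z_L + jZ_0·tanβl)/(Z_0 + jZ_L·tanβl)
     = 50·(211 − j82.8)/(50 − j350)

Z_in ≈ 15.8 + j27.9 Ω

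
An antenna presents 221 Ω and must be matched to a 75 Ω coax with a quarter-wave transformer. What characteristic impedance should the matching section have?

Z_qwt ≈ 129 Ω

Z_qwt = √(Z_0·R_L) = √(75 × 221) = √16580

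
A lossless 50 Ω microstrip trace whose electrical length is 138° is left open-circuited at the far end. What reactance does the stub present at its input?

X_in ≈ 55.5 Ω (inductive)

tan(βl) = -0.9
For an open-circuited stub, Z_in = −jZ_0·cot(βl) = −jZ_0/tan(βl)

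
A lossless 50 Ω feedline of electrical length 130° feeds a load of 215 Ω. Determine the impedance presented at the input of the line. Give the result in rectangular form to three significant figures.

Z_in ≈ 19.1 + j38.2 Ω

tan(βl) = tan(130°) = -1.19
Z_in = Z_0·(Z_L + jZ_0·tanβl)/(Z_0 + jZ_L·tanβl)
     = 50·(215 − j59.6)/(50 − j256)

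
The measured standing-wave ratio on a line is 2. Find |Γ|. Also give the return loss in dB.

|Γ| ≈ 0.333; return loss ≈ 9.54 dB

|Γ| = (S − 1)/(S + 1) = (2 − 1)/(2 + 1) = 1/3
RL = −20·log₁₀|Γ| = −20·log₁₀(0.333)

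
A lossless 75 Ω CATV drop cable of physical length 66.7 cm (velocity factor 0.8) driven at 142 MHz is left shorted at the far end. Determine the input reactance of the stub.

λ = v/f = 0.8·c / 142 MHz = 1.69 m
βl = 2π·l/λ = 2π × 0.395 = 142°
tan(βl) = -0.779
For a shorted stub, Z_in = jZ_0·tan(βl)

X_in ≈ -58.4 Ω (capacitive)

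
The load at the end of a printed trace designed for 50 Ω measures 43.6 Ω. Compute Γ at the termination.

Γ = -0.0684

Γ = (Z_L − Z_0)/(Z_L + Z_0) = (43.6 − 50)/(43.6 + 50) = -6.4/93.6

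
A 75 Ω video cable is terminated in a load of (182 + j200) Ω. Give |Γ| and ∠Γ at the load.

Γ ≈ 0.697 ∠ 24°

Γ = (Z_L − Z_0)/(Z_L + Z_0) = (107 + j200)/(257 + j200)
|Γ| = 227/326 = 0.697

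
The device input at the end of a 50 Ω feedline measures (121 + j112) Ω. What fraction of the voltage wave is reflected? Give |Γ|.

|Γ| ≈ 0.649

Γ = (Z_L − Z_0)/(Z_L + Z_0) = (71 + j112)/(171 + j112)
|Γ| = 133/204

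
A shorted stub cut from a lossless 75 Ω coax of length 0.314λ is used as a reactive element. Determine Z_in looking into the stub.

Z_in ≈ −j176 Ω

βl = 2π × 0.314 = 113°
tan(βl) = -2.35
For a shorted stub, Z_in = jZ_0·tan(βl)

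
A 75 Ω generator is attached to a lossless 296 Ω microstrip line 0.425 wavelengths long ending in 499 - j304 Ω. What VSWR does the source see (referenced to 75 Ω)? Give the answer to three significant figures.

VSWR ≈ 9.68

βl = 2π × 0.425 = 153°
tan(βl) = -0.51
Z_in = Z_0·(Z_L + jZ_0·tanβl)/(Z_0 + jZ_L·tanβl) = 651 + j219 Ω
Γ_s = (Z_in − Z_s)/(Z_in + Z_s) = (576 + j219)/(726 + j219), |Γ_s| = 0.813
VSWR = (1 + |Γ_s|)/(1 − |Γ_s|)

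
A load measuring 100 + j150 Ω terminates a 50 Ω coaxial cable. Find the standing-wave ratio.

Γ = (Z_L − Z_0)/(Z_L + Z_0) = (50 + j150)/(150 + j150)
|Γ| = 158/212 = 0.745
VSWR = (1 + |Γ|)/(1 − |Γ|) = 1.75/0.255

VSWR ≈ 6.85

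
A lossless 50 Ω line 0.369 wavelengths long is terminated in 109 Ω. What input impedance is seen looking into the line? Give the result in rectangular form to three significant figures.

βl = 2π × 0.369 = 133°
tan(βl) = tan(133°) = -1.08
Z_in = Z_0·(Z_L + jZ_0·tanβl)/(Z_0 + jZ_L·tanβl)
     = 50·(109 − j53.9)/(50 − j118)

Z_in ≈ 36.1 + j31 Ω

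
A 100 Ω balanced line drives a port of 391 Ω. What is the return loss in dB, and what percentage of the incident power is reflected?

Γ = (391 − 100)/(391 + 100) = 0.593
RL = −20·log₁₀(0.593) = 4.54 dB
P_refl/P_inc = |Γ|² = 0.351

RL ≈ 4.54 dB; 35.1% of incident power reflected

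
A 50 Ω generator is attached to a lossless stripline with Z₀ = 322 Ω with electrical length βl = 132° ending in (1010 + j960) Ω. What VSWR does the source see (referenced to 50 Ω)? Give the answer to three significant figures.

VSWR ≈ 12.9

tan(βl) = -1.11
Z_in = Z_0·(Z_L + jZ_0·tanβl)/(Z_0 + jZ_L·tanβl) = 73.4 + j199 Ω
Γ_s = (Z_in − Z_s)/(Z_in + Z_s) = (23.4 + j199)/(123 + j199), |Γ_s| = 0.856
VSWR = (1 + |Γ_s|)/(1 − |Γ_s|)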